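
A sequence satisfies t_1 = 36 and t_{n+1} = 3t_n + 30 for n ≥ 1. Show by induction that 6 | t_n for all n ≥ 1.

Base case: t_1 = 36 = 6·6, so 6 | t_1.
Assume 6 | t_r, so t_r = 6s for some integer s.
Then t_{r+1} = 3t_r + 30 = 3·(6s) + 30 = 6(3s + 5), so 6 | t_{r+1}.
This completes the inductive step, so 6 | t_n for all n ≥ 1.

6 | t_n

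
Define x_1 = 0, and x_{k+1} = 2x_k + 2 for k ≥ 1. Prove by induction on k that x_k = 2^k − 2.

Base case: x_1 = 0, and 2^1 − 2 = 2 − 2 = 0.
Assume x_r = 2^r − 2 for some r ≥ 1.
Then x_{r+1} = 2x_r + 2 = 2·(2^r − 2) + 2 = 2^{r+1} − 4 + 2 = 2^{r+1} − 2.
This completes the inductive step, so x_k = 2^k − 2 for all k ≥ 1.

x_k = 2^k − 2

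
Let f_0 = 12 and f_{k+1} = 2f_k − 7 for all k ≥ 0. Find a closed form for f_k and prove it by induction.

Claim: f_k = 5·2^k + 7.

Base case: f_0 = 12, and 5·2^0 + 7 = 5 + 7 = 12.
Assume f_m = 5·2^m + 7 for some m ≥ 0.
Then f_{m+1} = 2f_m − 7 = 2·(5·2^m + 7) − 7 = 10·2^m + 14 − 7 = 5·2^{m+1} + 7.
This completes the inductive step, so f_k = 5·2^k + 7 for all k ≥ 0.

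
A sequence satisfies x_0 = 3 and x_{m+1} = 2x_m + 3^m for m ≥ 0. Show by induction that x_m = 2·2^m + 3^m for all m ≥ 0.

Base case: x_0 = 3, and 2·2^0 + 3^0 = 2 + 1 = 3.
Assume x_k = 2·2^k + 3^k for some k ≥ 0.
Then x_{k+1} = 2x_k + 3^k = 2·(2·2^k + 3^k) + 3^k = 2·2^{k+1} + 2·3^k + 3^k = 2·2^{k+1} + 3·3^k = 2·2^{k+1} + 3^{k+1}.
Hence x_m = 2·2^m + 3^m for every m ≥ 0, by induction.

x_m = 2·2^m + 3^m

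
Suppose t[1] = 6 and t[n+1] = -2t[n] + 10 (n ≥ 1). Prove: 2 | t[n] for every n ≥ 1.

Base case: t[1] = 6 = 2·3, so 2 | t[1].
Assume 2 | t[r], so t[r] = 2s for some integer s.
Then t[r+1] = -2t[r] + 10 = -2·(2s) + 10 = 2(-2s + 5), so 2 | t[r+1].
By induction, 2 | t[n] for all n ≥ 1.

2 | t[n]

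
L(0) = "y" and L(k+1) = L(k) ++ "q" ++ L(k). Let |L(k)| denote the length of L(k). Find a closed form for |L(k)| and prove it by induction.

Claim: |L(k)| = 2^{k+1} − 1.

Base case: |L(0)| = 1, and 2^{0+1} − 1 = 1.
Assume |L(j)| = 2^{j+1} − 1.
Then |L(j+1)| = |L(j)| + 1 + |L(j)| = 2|L(j)| + 1 = 2(2^{j+1} − 1) + 1 = 2^{j+2} − 2 + 1 = 2^{j+2} − 1.
Hence |L(k)| = 2^{k+1} − 1 for every k ≥ 0, by induction.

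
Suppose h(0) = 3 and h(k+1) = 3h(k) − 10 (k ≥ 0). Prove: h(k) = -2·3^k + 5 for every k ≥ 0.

Base case: h(0) = 3, and -2·3^0 + 5 = -2 + 5 = 3.
Assume h(r) = -2·3^r + 5 for some r ≥ 0.
Then h(r+1) = 3h(r) − 10 = 3·(-2·3^r + 5) − 10 = -6·3^r + 15 − 10 = -2·3^{r+1} + 5.
Hence h(k) = -2·3^k + 5 for every k ≥ 0, by induction.

h(k) = -2·3^k + 5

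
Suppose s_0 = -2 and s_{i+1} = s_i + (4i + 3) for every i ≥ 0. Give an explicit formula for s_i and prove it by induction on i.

Claim: s_i = 2i^2 + i − 2.

Base case: s_0 = -2, and 2·0^2 + 0 − 2 = -2.
Assume s_k = 2k^2 + k − 2.
Then s_{k+1} = s_k + (4k + 3) = (2k^2 + k − 2) + (4k + 3) = 2k^2 + 5k + 1,
and 2·(k+1)^2 + (k+1) − 2 = 2k^2 + 5k + 1.
This completes the inductive step, so s_i = 2i^2 + i − 2 for all i ≥ 0.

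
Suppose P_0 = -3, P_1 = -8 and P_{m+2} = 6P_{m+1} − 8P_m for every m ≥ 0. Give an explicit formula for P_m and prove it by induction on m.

Claim: P_m = -4^m − 2·2^m.

Base cases: P_0 = -3 and -4^0 − 2·2^0 = -3; P_1 = -8 and -4^1 − 2·2^1 = -8.
Assume P_j = -4^j − 2·2^j for all 0 ≤ j ≤ r, where r ≥ 1.
Then P_{r+1} = 6P_r − 8P_{r−1} = 6·(-4^r − 2·2^r) − 8·(-4^{r−1} − 2·2^{r−1}) = -(6·4 − 8)4^{r−1} − 2·(6·2 − 8)2^{r−1} = -16·4^{r−1} − 8·2^{r−1} = -4^{r+1} − 2·2^{r+1}.
Hence P_m = -4^m − 2·2^m for every m ≥ 0, by strong induction.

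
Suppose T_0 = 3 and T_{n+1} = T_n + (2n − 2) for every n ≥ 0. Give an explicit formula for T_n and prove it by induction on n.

Claim: T_n = n^2 − 3n + 3.

Base case: T_0 = 3, and 0^2 − 3·0 + 3 = 3.
Assume T_m = m^2 − 3m + 3.
Then T_{m+1} = T_m + (2m − 2) = (m^2 − 3m + 3) + (2m − 2) = m^2 − m + 1,
and (m+1)^2 − 3·(m+1) + 3 = m^2 − m + 1.
By induction, T_n = n^2 − 3n + 3 for all n ≥ 0.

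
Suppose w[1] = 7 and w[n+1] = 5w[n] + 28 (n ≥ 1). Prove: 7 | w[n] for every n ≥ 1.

Base case: w[1] = 7 = 7·1, so 7 | w[1].
Assume 7 | w[k], so w[k] = 7t for some integer t.
Then w[k+1] = 5w[k] + 28 = 5·(7t) + 28 = 7(5t + 4), so 7 | w[k+1].
So the property holds for k+1, and by induction 7 | w[n] for all n ≥ 1.

7 | w[n]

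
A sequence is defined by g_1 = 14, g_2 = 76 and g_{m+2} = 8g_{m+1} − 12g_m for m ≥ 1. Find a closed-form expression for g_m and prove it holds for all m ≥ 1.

Claim: g_m = 2^m + 2·6^m.

Base cases: g_1 = 14 and 2^1 + 2·6^1 = 14; g_2 = 76 and 2^2 + 2·6^2 = 76.
Assume g_j = 2^j + 2·6^j for all 1 ≤ j ≤ k, where k ≥ 2.
Then g_{k+1} = 8g_k − 12g_{k−1} = 8·(2^k + 2·6^k) − 12·(2^{k−1} + 2·6^{k−1}) = (8·2 − 12)2^{k−1} + 2·(8·6 − 12)6^{k−1} = 4·2^{k−1} + 72·6^{k−1} = 2^{k+1} + 2·6^{k+1}.
This completes the inductive step, so g_m = 2^m + 2·6^m for all m ≥ 1.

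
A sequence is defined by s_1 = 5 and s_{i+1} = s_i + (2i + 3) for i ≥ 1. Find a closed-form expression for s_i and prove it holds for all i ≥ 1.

Claim: s_i = i^2 + 2i + 2.

Base case: s_1 = 5, and 1^2 + 2·1 + 2 = 5.
Assume s_r = r^2 + 2r + 2.
Then s_{r+1} = s_r + (2r + 3) = (r^2 + 2r + 2) + (2r + 3) = r^2 + 4r + 5,
and (r+1)^2 + 2·(r+1) + 2 = r^2 + 4r + 5.
Hence s_i = i^2 + 2i + 2 for every i ≥ 1, by induction.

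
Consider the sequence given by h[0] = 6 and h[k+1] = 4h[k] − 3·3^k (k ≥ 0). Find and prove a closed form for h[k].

Claim: h[k] = 3·4^k + 3·3^k.

Base case: h[0] = 6, and 3·4^0 + 3·3^0 = 3 + 3 = 6.
Assume h[r] = 3·4^r + 3·3^r for some r ≥ 0.
Then h[r+1] = 4h[r] − 3·3^r = 4·(3·4^r + 3·3^r) − 3·3^r = 3·4^{r+1} + 12·3^r − 3·3^r = 3·4^{r+1} + 9·3^r = 3·4^{r+1} + 3·3^{r+1}.
By induction, h[k] = 3·4^k + 3·3^k for all k ≥ 0.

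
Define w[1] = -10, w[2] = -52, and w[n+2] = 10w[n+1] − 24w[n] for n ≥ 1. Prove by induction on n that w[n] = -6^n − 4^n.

Base cases: w[1] = -10 and -6^1 − 4^1 = -10; w[2] = -52 and -6^2 − 4^2 = -52.
Assume w[j] = -6^j − 4^j for all 1 ≤ j ≤ k, where k ≥ 2.
Then w[k+1] = 10w[k] − 24w[k−1] = 10·(-6^k − 4^k) − 24·(-6^{k−1} − 4^{k−1}) = -(10·6 − 24)6^{k−1} − (10·4 − 24)4^{k−1} = -36·6^{k−1} − 16·4^{k−1} = -6^{k+1} − 4^{k+1}.
Hence w[n] = -6^n − 4^n for every n ≥ 1, by strong induction.

w[n] = -6^n − 4^n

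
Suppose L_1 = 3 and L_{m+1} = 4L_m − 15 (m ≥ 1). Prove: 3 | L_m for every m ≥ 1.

Base case: L_1 = 3 = 3·1, so 3 | L_1.
Assume 3 | L_k, so L_k = 3t for some integer t.
Then L_{k+1} = 4L_k − 15 = 4·(3t) − 15 = 3(4t − 5), so 3 | L_{k+1}.
By induction, 3 | L_m for all m ≥ 1.

3 | L_m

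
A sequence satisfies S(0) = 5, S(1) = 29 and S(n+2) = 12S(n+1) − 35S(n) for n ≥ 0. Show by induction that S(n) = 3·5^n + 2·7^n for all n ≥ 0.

Base cases: S(0) = 5 and 3·5^0 + 2·7^0 = 5; S(1) = 29 and 3·5^1 + 2·7^1 = 29.
Assume S(j) = 3·5^j + 2·7^j for all 0 ≤ j ≤ m, where m ≥ 1.
Then S(m+1) = 12S(m) − 35S(m−1) = 12·(3·5^m + 2·7^m) − 35·(3·5^{m−1} + 2·7^{m−1}) = 3·(12·5 − 35)5^{m−1} + 2·(12·7 − 35)7^{m−1} = 75·5^{m−1} + 98·7^{m−1} = 3·5^{m+1} + 2·7^{m+1}.
This completes the inductive step, so S(n) = 3·5^n + 2·7^n for all n ≥ 0.

S(n) = 3·5^n + 2·7^n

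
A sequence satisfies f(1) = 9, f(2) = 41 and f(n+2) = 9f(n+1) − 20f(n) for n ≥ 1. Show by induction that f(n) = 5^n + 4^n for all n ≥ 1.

Base cases: f(1) = 9 and 5^1 + 4^1 = 9; f(2) = 41 and 5^2 + 4^2 = 41.
Assume f(j) = 5^j + 4^j for all 1 ≤ j ≤ r, where r ≥ 2.
Then f(r+1) = 9f(r) − 20f(r−1) = 9·(5^r + 4^r) − 20·(5^{r−1} + 4^{r−1}) = (9·5 − 20)5^{r−1} + (9·4 − 20)4^{r−1} = 25·5^{r−1} + 16·4^{r−1} = 5^{r+1} + 4^{r+1}.
This completes the inductive step, so f(n) = 5^n + 4^n for all n ≥ 1.

f(n) = 5^n + 4^n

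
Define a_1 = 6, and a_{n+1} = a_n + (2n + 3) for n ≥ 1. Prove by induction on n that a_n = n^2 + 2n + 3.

Base case: a_1 = 6, and 1^2 + 2·1 + 3 = 6.
Assume a_r = r^2 + 2r + 3.
Then a_{r+1} = a_r + (2r + 3) = (r^2 + 2r + 3) + (2r + 3) = r^2 + 4r + 6,
and (r+1)^2 + 2·(r+1) + 3 = r^2 + 4r + 6.
By induction, a_n = n^2 + 2n + 3 for all n ≥ 1.

a_n = n^2 + 2n + 3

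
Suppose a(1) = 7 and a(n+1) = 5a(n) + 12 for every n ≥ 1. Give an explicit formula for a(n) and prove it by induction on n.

Claim: a(n) = 2·5^n − 3.

Base case: a(1) = 7, and 2·5^1 − 3 = 10 − 3 = 7.
Assume a(r) = 2·5^r − 3 for some r ≥ 1.
Then a(r+1) = 5a(r) + 12 = 5·(2·5^r − 3) + 12 = 10·5^r − 15 + 12 = 2·5^{r+1} − 3.
This completes the inductive step, so a(n) = 2·5^n − 3 for all n ≥ 1.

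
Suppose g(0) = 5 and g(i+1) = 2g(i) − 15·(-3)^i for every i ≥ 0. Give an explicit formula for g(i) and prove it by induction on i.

Claim: g(i) = 2·2^i + 3·(-3)^i.

Base case: g(0) = 5, and 2·2^0 + 3·(-3)^0 = 2 + 3 = 5.
Assume g(k) = 2·2^k + 3·(-3)^k for some k ≥ 0.
Then g(k+1) = 2g(k) − 15·(-3)^k = 2·(2·2^k + 3·(-3)^k) − 15·(-3)^k = 2·2^{k+1} + 6·(-3)^k − 15·(-3)^k = 2·2^{k+1} − 9·(-3)^k = 2·2^{k+1} + 3·(-3)^{k+1}.
By induction, g(i) = 2·2^i + 3·(-3)^i for all i ≥ 0.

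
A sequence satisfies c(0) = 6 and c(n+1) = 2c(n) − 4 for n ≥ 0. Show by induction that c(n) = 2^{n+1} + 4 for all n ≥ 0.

Base case: c(0) = 6, and 2^{0+1} + 4 = 2 + 4 = 6.
Assume c(k) = 2^{k+1} + 4 for some k ≥ 0.
Then c(k+1) = 2c(k) − 4 = 2·(2^{k+1} + 4) − 4 = 2^{k+2} + 8 − 4 = 2^{k+2} + 4.
Hence c(n) = 2^{n+1} + 4 for every n ≥ 0, by induction.

c(n) = 2^{n+1} + 4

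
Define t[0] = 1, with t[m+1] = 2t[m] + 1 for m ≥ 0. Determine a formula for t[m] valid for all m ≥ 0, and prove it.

Claim: t[m] = 2^{m+1} − 1.

Base case: t[0] = 1, and 2^{0+1} − 1 = 2 − 1 = 1.
Assume t[r] = 2^{r+1} − 1 for some r ≥ 0.
Then t[r+1] = 2t[r] + 1 = 2·(2^{r+1} − 1) + 1 = 2^{r+2} − 2 + 1 = 2^{r+2} − 1.
Hence t[m] = 2^{m+1} − 1 for every m ≥ 0, by induction.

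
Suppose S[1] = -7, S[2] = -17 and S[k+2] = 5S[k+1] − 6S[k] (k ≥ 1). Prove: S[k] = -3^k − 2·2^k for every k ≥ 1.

Base cases: S[1] = -7 and -3^1 − 2·2^1 = -7; S[2] = -17 and -3^2 − 2·2^2 = -17.
Assume S[j] = -3^j − 2·2^j for all 1 ≤ j ≤ r, where r ≥ 2.
Then S[r+1] = 5S[r] − 6S[r−1] = 5·(-3^r − 2·2^r) − 6·(-3^{r−1} − 2·2^{r−1}) = -(5·3 − 6)3^{r−1} − 2·(5·2 − 6)2^{r−1} = -9·3^{r−1} − 8·2^{r−1} = -3^{r+1} − 2·2^{r+1}.
Hence S[k] = -3^k − 2·2^k for every k ≥ 1, by strong induction.

S[k] = -3^k − 2·2^k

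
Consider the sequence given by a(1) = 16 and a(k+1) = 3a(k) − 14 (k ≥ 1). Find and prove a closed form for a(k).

Claim: a(k) = 3^{k+1} + 7.

Base case: a(1) = 16, and 3^{1+1} + 7 = 9 + 7 = 16.
Assume a(j) = 3^{j+1} + 7 for some j ≥ 1.
Then a(j+1) = 3a(j) − 14 = 3·(3^{j+1} + 7) − 14 = 3^{j+2} + 21 − 14 = 3^{j+2} + 7.
By induction, a(k) = 3^{k+1} + 7 for all k ≥ 1.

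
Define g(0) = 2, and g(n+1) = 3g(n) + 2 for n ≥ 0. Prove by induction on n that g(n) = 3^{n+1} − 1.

Base case: g(0) = 2, and 3^{0+1} − 1 = 3 − 1 = 2.
Assume g(j) = 3^{j+1} − 1 for some j ≥ 0.
Then g(j+1) = 3g(j) + 2 = 3·(3^{j+1} − 1) + 2 = 3^{j+2} − 3 + 2 = 3^{j+2} − 1.
So the formula holds for j+1, and by induction g(n) = 3^{n+1} − 1 for all n ≥ 0.

g(n) = 3^{n+1} − 1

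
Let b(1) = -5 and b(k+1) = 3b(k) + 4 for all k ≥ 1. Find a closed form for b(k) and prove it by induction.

Claim: b(k) = -3^k − 2.

Base case: b(1) = -5, and -3^1 − 2 = -3 − 2 = -5.
Assume b(m) = -3^m − 2 for some m ≥ 1.
Then b(m+1) = 3b(m) + 4 = 3·(-3^m − 2) + 4 = -3^{m+1} − 6 + 4 = -3^{m+1} − 2.
So the formula holds for m+1, and by induction b(k) = -3^k − 2 for all k ≥ 1.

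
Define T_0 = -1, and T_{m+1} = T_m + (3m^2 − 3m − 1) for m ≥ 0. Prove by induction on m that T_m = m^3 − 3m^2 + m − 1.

Base case: T_0 = -1, and 0^3 − 3·0^2 + 0 − 1 = -1.
Assume T_k = k^3 − 3k^2 + k − 1.
Then T_{k+1} = T_k + (3k^2 − 3k − 1) = (k^3 − 3k^2 + k − 1) + (3k^2 − 3k − 1) = k^3 − 2k − 2,
and (k+1)^3 − 3·(k+1)^2 + (k+1) − 1 = k^3 − 2k − 2.
This completes the inductive step, so T_m = m^3 − 3m^2 + m − 1 for all m ≥ 0.

T_m = m^3 − 3m^2 + m − 1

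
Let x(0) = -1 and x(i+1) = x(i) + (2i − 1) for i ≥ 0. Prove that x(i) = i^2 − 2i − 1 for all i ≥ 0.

Base case: x(0) = -1, and 0^2 − 2·0 − 1 = -1.
Assume x(r) = r^2 − 2r − 1.
Then x(r+1) = x(r) + (2r − 1) = (r^2 − 2r − 1) + (2r − 1) = r^2 − 2,
and (r+1)^2 − 2·(r+1) − 1 = r^2 − 2.
Hence x(i) = i^2 − 2i − 1 for every i ≥ 0, by induction.

x(i) = i^2 − 2i − 1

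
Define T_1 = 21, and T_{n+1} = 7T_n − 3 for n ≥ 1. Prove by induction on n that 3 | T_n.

Base case: T_1 = 21 = 3·7, so 3 | T_1.
Assume 3 | T_j, so T_j = 3t for some integer t.
Then T_{j+1} = 7T_j − 3 = 7·(3t) − 3 = 3(7t − 1), so 3 | T_{j+1}.
So the property holds for j+1, and by induction 3 | T_n for all n ≥ 1.

3 | T_n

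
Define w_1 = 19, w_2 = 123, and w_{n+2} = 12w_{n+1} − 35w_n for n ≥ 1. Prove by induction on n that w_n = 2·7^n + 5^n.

Base cases: w_1 = 19 and 2·7^1 + 5^1 = 19; w_2 = 123 and 2·7^2 + 5^2 = 123.
Assume w_j = 2·7^j + 5^j for all 1 ≤ j ≤ r, where r ≥ 2.
Then w_{r+1} = 12w_r − 35w_{r−1} = 12·(2·7^r + 5^r) − 35·(2·7^{r−1} + 5^{r−1}) = 2·(12·7 − 35)7^{r−1} + (12·5 − 35)5^{r−1} = 98·7^{r−1} + 25·5^{r−1} = 2·7^{r+1} + 5^{r+1}.
Hence w_n = 2·7^n + 5^n for every n ≥ 1, by strong induction.

w_n = 2·7^n + 5^n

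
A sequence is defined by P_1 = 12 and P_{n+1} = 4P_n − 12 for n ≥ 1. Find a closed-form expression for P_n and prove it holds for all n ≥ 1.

Claim: P_n = 2·4^n + 4.

Base case: P_1 = 12, and 2·4^1 + 4 = 8 + 4 = 12.
Assume P_j = 2·4^j + 4 for some j ≥ 1.
Then P_{j+1} = 4P_j − 12 = 4·(2·4^j + 4) − 12 = 8·4^j + 16 − 12 = 2·4^{j+1} + 4.
By induction, P_n = 2·4^n + 4 for all n ≥ 1.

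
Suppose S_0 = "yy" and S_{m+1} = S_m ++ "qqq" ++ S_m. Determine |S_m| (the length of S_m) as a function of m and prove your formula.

Claim: |S_m| = 5·2^m − 3.

Base case: |S_0| = 2, and 5·2^0 − 3 = 2.
Assume |S_j| = 5·2^j − 3.
Then |S_{j+1}| = |S_j| + 3 + |S_j| = 2|S_j| + 3 = 2(5·2^j − 3) + 3 = 5·2^{j+1} − 6 + 3 = 5·2^{j+1} − 3.
By induction, |S_m| = 5·2^m − 3 for all m ≥ 0.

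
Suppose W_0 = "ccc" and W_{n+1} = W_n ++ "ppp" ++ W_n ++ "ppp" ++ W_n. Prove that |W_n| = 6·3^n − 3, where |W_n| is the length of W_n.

Base case: |W_0| = 3, and 6·3^0 − 3 = 3.
Assume |W_r| = 6·3^r − 3.
Then |W_{r+1}| = 3|W_r| + 6 = 3(6·3^r − 3) + 6 = 6·3^{r+1} − 9 + 6 = 6·3^{r+1} − 3.
Hence |W_n| = 6·3^n − 3 for every n ≥ 0, by induction.

|W_n| = 6·3^n − 3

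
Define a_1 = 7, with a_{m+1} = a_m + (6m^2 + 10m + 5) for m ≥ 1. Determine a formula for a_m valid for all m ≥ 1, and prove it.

Claim: a_m = 2m^3 + 2m^2 + m + 2.

Base case: a_1 = 7, and 2·1^3 + 2·1^2 + 1 + 2 = 7.
Assume a_j = 2j^3 + 2j^2 + j + 2.
Then a_{j+1} = a_j + (6j^2 + 10j + 5) = (2j^3 + 2j^2 + j + 2) + (6j^2 + 10j + 5) = 2j^3 + 8j^2 + 11j + 7,
and 2·(j+1)^3 + 2·(j+1)^2 + (j+1) + 2 = 2j^3 + 8j^2 + 11j + 7.
This completes the inductive step, so a_m = 2m^3 + 2m^2 + m + 2 for all m ≥ 1.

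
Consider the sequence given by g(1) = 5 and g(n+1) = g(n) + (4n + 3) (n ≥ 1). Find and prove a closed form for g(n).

Claim: g(n) = 2n^2 + n + 2.

Base case: g(1) = 5, and 2·1^2 + 1 + 2 = 5.
Assume g(j) = 2j^2 + j + 2.
Then g(j+1) = g(j) + (4j + 3) = (2j^2 + j + 2) + (4j + 3) = 2j^2 + 5j + 5,
and 2·(j+1)^2 + (j+1) + 2 = 2j^2 + 5j + 5.
By induction, g(n) = 2n^2 + n + 2 for all n ≥ 1.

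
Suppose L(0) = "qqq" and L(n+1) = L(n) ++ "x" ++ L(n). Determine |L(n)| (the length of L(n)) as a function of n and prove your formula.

Claim: |L(n)| = 2^{n+2} − 1.

Base case: |L(0)| = 3, and 2^{0+2} − 1 = 3.
Assume |L(k)| = 2^{k+2} − 1.
Then |L(k+1)| = |L(k)| + 1 + |L(k)| = 2|L(k)| + 1 = 2(2^{k+2} − 1) + 1 = 2^{k+3} − 2 + 1 = 2^{k+3} − 1.
So the formula holds for k+1, and by induction |L(n)| = 2^{n+2} − 1 for all n ≥ 0.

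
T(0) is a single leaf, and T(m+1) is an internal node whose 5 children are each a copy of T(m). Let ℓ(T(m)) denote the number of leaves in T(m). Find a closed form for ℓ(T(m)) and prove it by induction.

Claim: ℓ(T(m)) = 5^m.

Base case: ℓ(T(0)) = 1, and 5^0 = 1.
Assume ℓ(T(k)) = 5^k.
Then ℓ(T(k+1)) = 5·ℓ(T(k)) = 5·5^k = 5^{k+1}.
By induction, ℓ(T(m)) = 5^m for all m ≥ 0.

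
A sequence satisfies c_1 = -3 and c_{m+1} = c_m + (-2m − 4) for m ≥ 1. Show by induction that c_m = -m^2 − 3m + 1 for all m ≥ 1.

Base case: c_1 = -3, and -1^2 − 3·1 + 1 = -3.
Assume c_k = -k^2 − 3k + 1.
Then c_{k+1} = c_k + (-2k − 4) = (-k^2 − 3k + 1) + (-2k − 4) = -k^2 − 5k − 3,
and -(k+1)^2 − 3·(k+1) + 1 = -k^2 − 5k − 3.
Hence c_m = -m^2 − 3m + 1 for every m ≥ 1, by induction.

c_m = -m^2 − 3m + 1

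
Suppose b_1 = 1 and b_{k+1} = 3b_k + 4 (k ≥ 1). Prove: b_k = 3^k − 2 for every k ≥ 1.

Base case: b_1 = 1, and 3^1 − 2 = 3 − 2 = 1.
Assume b_m = 3^m − 2 for some m ≥ 1.
Then b_{m+1} = 3b_m + 4 = 3·(3^m − 2) + 4 = 3^{m+1} − 6 + 4 = 3^{m+1} − 2.
This completes the inductive step, so b_k = 3^k − 2 for all k ≥ 1.

b_k = 3^k − 2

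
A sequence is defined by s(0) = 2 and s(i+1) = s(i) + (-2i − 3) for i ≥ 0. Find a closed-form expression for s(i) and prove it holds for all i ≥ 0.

Claim: s(i) = -i^2 − 2i + 2.

Base case: s(0) = 2, and -0^2 − 2·0 + 2 = 2.
Assume s(r) = -r^2 − 2r + 2.
Then s(r+1) = s(r) + (-2r − 3) = (-r^2 − 2r + 2) + (-2r − 3) = -r^2 − 4r − 1,
and -(r+1)^2 − 2·(r+1) + 2 = -r^2 − 4r − 1.
Hence s(i) = -i^2 − 2i + 2 for every i ≥ 0, by induction.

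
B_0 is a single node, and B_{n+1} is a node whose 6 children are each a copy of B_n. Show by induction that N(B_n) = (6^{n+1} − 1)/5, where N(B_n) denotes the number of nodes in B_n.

Base case: N(B_0) = 1, and (6^{0+1} − 1)/5 = 1.
Assume N(B_m) = (6^{m+1} − 1)/5.
Then N(B_{m+1}) = 1 + 6N(B_m) = 1 + 6·(6^{m+1} − 1)/5 = 1 + (6^{m+2} − 6)/5 = (5 + 6^{m+2} − 6)/5 = (6^{m+2} − 1)/5.
So the formula holds for m+1, and by induction N(B_n) = (6^{n+1} − 1)/5 for all n ≥ 0.

N(B_n) = (6^{n+1} − 1)/5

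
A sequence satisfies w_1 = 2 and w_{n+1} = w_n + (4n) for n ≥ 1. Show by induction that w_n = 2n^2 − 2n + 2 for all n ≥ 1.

Base case: w_1 = 2, and 2·1^2 − 2·1 + 2 = 2.
Assume w_k = 2k^2 − 2k + 2.
Then w_{k+1} = w_k + (4k) = (2k^2 − 2k + 2) + (4k) = 2k^2 + 2k + 2,
and 2·(k+1)^2 − 2·(k+1) + 2 = 2k^2 + 2k + 2.
Hence w_n = 2n^2 − 2n + 2 for every n ≥ 1, by induction.

w_n = 2n^2 − 2n + 2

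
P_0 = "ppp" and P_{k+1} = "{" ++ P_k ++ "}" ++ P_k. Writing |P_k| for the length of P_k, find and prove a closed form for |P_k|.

Claim: |P_k| = 5·2^k − 2.

Base case: |P_0| = 3, and 5·2^0 − 2 = 3.
Assume |P_m| = 5·2^m − 2.
Then |P_{m+1}| = 1 + |P_m| + 1 + |P_m| = 2|P_m| + 2 = 2(5·2^m − 2) + 2 = 5·2^{m+1} − 4 + 2 = 5·2^{m+1} − 2.
Hence |P_k| = 5·2^k − 2 for every k ≥ 0, by induction.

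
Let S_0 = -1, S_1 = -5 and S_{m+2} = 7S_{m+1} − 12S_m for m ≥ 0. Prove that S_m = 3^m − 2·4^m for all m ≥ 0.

Base cases: S_0 = -1 and 3^0 − 2·4^0 = -1; S_1 = -5 and 3^1 − 2·4^1 = -5.
Assume S_j = 3^j − 2·4^j for all 0 ≤ j ≤ r, where r ≥ 1.
Then S_{r+1} = 7S_r − 12S_{r−1} = 7·(3^r − 2·4^r) − 12·(3^{r−1} − 2·4^{r−1}) = (7·3 − 12)3^{r−1} − 2·(7·4 − 12)4^{r−1} = 9·3^{r−1} − 32·4^{r−1} = 3^{r+1} − 2·4^{r+1}.
By strong induction, S_m = 3^m − 2·4^m for all m ≥ 0.

S_m = 3^m − 2·4^m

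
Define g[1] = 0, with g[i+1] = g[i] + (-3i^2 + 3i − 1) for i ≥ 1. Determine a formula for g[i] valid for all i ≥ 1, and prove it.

Claim: g[i] = -i^3 + 3i^2 − 3i + 1.

Base case: g[1] = 0, and -1^3 + 3·1^2 − 3·1 + 1 = 0.
Assume g[j] = -j^3 + 3j^2 − 3j + 1.
Then g[j+1] = g[j] + (-3j^2 + 3j − 1) = (-j^3 + 3j^2 − 3j + 1) + (-3j^2 + 3j − 1) = -j^3,
and -(j+1)^3 + 3·(j+1)^2 − 3·(j+1) + 1 = -j^3.
Hence g[i] = -i^3 + 3i^2 − 3i + 1 for every i ≥ 1, by induction.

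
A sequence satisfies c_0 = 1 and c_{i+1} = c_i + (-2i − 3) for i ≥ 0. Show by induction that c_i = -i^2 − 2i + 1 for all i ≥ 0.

Base case: c_0 = 1, and -0^2 − 2·0 + 1 = 1.
Assume c_k = -k^2 − 2k + 1.
Then c_{k+1} = c_k + (-2k − 3) = (-k^2 − 2k + 1) + (-2k − 3) = -k^2 − 4k − 2,
and -(k+1)^2 − 2·(k+1) + 1 = -k^2 − 4k − 2.
This completes the inductive step, so c_i = -i^2 − 2i + 1 for all i ≥ 0.

c_i = -i^2 − 2i + 1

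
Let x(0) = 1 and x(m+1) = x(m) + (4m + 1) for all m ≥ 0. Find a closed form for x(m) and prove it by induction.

Claim: x(m) = 2m^2 − m + 1.

Base case: x(0) = 1, and 2·0^2 − 0 + 1 = 1.
Assume x(k) = 2k^2 − k + 1.
Then x(k+1) = x(k) + (4k + 1) = (2k^2 − k + 1) + (4k + 1) = 2k^2 + 3k + 2,
and 2·(k+1)^2 − (k+1) + 1 = 2k^2 + 3k + 2.
Hence x(m) = 2m^2 − m + 1 for every m ≥ 0, by induction.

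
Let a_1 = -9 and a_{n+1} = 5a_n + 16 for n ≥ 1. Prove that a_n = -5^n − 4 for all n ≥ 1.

Base case: a_1 = -9, and -5^1 − 4 = -5 − 4 = -9.
Assume a_j = -5^j − 4 for some j ≥ 1.
Then a_{j+1} = 5a_j + 16 = 5·(-5^j − 4) + 16 = -5^{j+1} − 20 + 16 = -5^{j+1} − 4.
So the formula holds for j+1, and by induction a_n = -5^n − 4 for all n ≥ 1.

a_n = -5^n − 4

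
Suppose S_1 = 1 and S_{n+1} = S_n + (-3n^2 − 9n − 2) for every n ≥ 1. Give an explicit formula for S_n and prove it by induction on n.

Claim: S_n = -n^3 − 3n^2 + 2n + 3.

Base case: S_1 = 1, and -1^3 − 3·1^2 + 2·1 + 3 = 1.
Assume S_m = -m^3 − 3m^2 + 2m + 3.
Then S_{m+1} = S_m + (-3m^2 − 9m − 2) = (-m^3 − 3m^2 + 2m + 3) + (-3m^2 − 9m − 2) = -m^3 − 6m^2 − 7m + 1,
and -(m+1)^3 − 3·(m+1)^2 + 2·(m+1) + 3 = -m^3 − 6m^2 − 7m + 1.
By induction, S_n = -n^3 − 3n^2 + 2n + 3 for all n ≥ 1.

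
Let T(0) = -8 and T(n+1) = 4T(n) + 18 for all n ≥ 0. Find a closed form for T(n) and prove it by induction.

Claim: T(n) = -2·4^n − 6.

Base case: T(0) = -8, and -2·4^0 − 6 = -2 − 6 = -8.
Assume T(k) = -2·4^k − 6 for some k ≥ 0.
Then T(k+1) = 4T(k) + 18 = 4·(-2·4^k − 6) + 18 = -8·4^k − 24 + 18 = -2·4^{k+1} − 6.
This completes the inductive step, so T(n) = -2·4^n − 6 for all n ≥ 0.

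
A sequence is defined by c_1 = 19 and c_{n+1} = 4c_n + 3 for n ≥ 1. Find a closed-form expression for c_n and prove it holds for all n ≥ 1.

Claim: c_n = 5·4^n − 1.

Base case: c_1 = 19, and 5·4^1 − 1 = 20 − 1 = 19.
Assume c_j = 5·4^j − 1 for some j ≥ 1.
Then c_{j+1} = 4c_j + 3 = 4·(5·4^j − 1) + 3 = 20·4^j − 4 + 3 = 5·4^{j+1} − 1.
So the formula holds for j+1, and by induction c_n = 5·4^n − 1 for all n ≥ 1.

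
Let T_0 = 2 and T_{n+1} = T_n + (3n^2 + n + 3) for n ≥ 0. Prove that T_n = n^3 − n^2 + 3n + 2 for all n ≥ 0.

Base case: T_0 = 2, and 0^3 − 0^2 + 3·0 + 2 = 2.
Assume T_k = k^3 − k^2 + 3k + 2.
Then T_{k+1} = T_k + (3k^2 + k + 3) = (k^3 − k^2 + 3k + 2) + (3k^2 + k + 3) = k^3 + 2k^2 + 4k + 5,
and (k+1)^3 − (k+1)^2 + 3·(k+1) + 2 = k^3 + 2k^2 + 4k + 5.
By induction, T_n = n^3 − n^2 + 3n + 2 for all n ≥ 0.

T_n = n^3 − n^2 + 3n + 2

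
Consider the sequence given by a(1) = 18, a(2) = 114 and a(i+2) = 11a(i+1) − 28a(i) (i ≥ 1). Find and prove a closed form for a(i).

Claim: a(i) = 2·7^i + 4^i.

Base cases: a(1) = 18 and 2·7^1 + 4^1 = 18; a(2) = 114 and 2·7^2 + 4^2 = 114.
Assume a(j) = 2·7^j + 4^j for all 1 ≤ j ≤ k, where k ≥ 2.
Then a(k+1) = 11a(k) − 28a(k−1) = 11·(2·7^k + 4^k) − 28·(2·7^{k−1} + 4^{k−1}) = 2·(11·7 − 28)7^{k−1} + (11·4 − 28)4^{k−1} = 98·7^{k−1} + 16·4^{k−1} = 2·7^{k+1} + 4^{k+1}.
Hence a(i) = 2·7^i + 4^i for every i ≥ 1, by strong induction.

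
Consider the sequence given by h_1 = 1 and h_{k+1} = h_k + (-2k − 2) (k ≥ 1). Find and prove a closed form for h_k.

Claim: h_k = -k^2 − k + 3.

Base case: h_1 = 1, and -1^2 − 1 + 3 = 1.
Assume h_r = -r^2 − r + 3.
Then h_{r+1} = h_r + (-2r − 2) = (-r^2 − r + 3) + (-2r − 2) = -r^2 − 3r + 1,
and -(r+1)^2 − (r+1) + 3 = -r^2 − 3r + 1.
Hence h_k = -k^2 − k + 3 for every k ≥ 1, by induction.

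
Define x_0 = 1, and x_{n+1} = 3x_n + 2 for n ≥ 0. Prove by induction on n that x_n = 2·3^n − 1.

Base case: x_0 = 1, and 2·3^0 − 1 = 2 − 1 = 1.
Assume x_r = 2·3^r − 1 for some r ≥ 0.
Then x_{r+1} = 3x_r + 2 = 3·(2·3^r − 1) + 2 = 6·3^r − 3 + 2 = 2·3^{r+1} − 1.
This completes the inductive step, so x_n = 2·3^n − 1 for all n ≥ 0.

x_n = 2·3^n − 1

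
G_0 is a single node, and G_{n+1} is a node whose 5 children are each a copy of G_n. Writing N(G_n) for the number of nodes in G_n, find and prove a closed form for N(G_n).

Claim: N(G_n) = (5^{n+1} − 1)/4.

Base case: N(G_0) = 1, and (5^{0+1} − 1)/4 = 1.
Assume N(G_r) = (5^{r+1} − 1)/4.
Then N(G_{r+1}) = 1 + 5N(G_r) = 1 + 5·(5^{r+1} − 1)/4 = 1 + (5^{r+2} − 5)/4 = (4 + 5^{r+2} − 5)/4 = (5^{r+2} − 1)/4.
So the formula holds for r+1, and by induction N(G_n) = (5^{n+1} − 1)/4 for all n ≥ 0.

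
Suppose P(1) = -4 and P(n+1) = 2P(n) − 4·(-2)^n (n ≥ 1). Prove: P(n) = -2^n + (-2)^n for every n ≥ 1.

Base case: P(1) = -4, and -2^1 + (-2)^1 = -2 − 2 = -4.
Assume P(r) = -2^r + (-2)^r for some r ≥ 1.
Then P(r+1) = 2P(r) − 4·(-2)^r = 2·(-2^r + (-2)^r) − 4·(-2)^r = -2^{r+1} + 2·(-2)^r − 4·(-2)^r = -2^{r+1} − 2·(-2)^r = -2^{r+1} + (-2)^{r+1}.
This completes the inductive step, so P(n) = -2^n + (-2)^n for all n ≥ 1.

P(n) = -2^n + (-2)^n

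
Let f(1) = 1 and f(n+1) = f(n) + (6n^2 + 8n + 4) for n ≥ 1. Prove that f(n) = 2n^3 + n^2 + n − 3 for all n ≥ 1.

Base case: f(1) = 1, and 2·1^3 + 1^2 + 1 − 3 = 1.
Assume f(r) = 2r^3 + r^2 + r − 3.
Then f(r+1) = f(r) + (6r^2 + 8r + 4) = (2r^3 + r^2 + r − 3) + (6r^2 + 8r + 4) = 2r^3 + 7r^2 + 9r + 1,
and 2·(r+1)^3 + (r+1)^2 + (r+1) − 3 = 2r^3 + 7r^2 + 9r + 1.
This completes the inductive step, so f(n) = 2n^3 + n^2 + n − 3 for all n ≥ 1.

f(n) = 2n^3 + n^2 + n − 3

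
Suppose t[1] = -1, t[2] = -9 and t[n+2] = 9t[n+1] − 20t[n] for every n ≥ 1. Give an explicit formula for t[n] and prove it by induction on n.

Claim: t[n] = 4^n − 5^n.

Base cases: t[1] = -1 and 4^1 − 5^1 = -1; t[2] = -9 and 4^2 − 5^2 = -9.
Assume t[j] = 4^j − 5^j for all 1 ≤ j ≤ k, where k ≥ 2.
Then t[k+1] = 9t[k] − 20t[k−1] = 9·(4^k − 5^k) − 20·(4^{k−1} − 5^{k−1}) = (9·4 − 20)4^{k−1} − (9·5 − 20)5^{k−1} = 16·4^{k−1} − 25·5^{k−1} = 4^{k+1} − 5^{k+1}.
So the formula holds for k+1, and by strong induction t[n] = 4^n − 5^n for all n ≥ 1.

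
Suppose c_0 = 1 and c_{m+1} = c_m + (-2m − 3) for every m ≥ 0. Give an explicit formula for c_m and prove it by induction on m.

Claim: c_m = -m^2 − 2m + 1.

Base case: c_0 = 1, and -0^2 − 2·0 + 1 = 1.
Assume c_r = -r^2 − 2r + 1.
Then c_{r+1} = c_r + (-2r − 3) = (-r^2 − 2r + 1) + (-2r − 3) = -r^2 − 4r − 2,
and -(r+1)^2 − 2·(r+1) + 1 = -r^2 − 4r − 2.
This completes the inductive step, so c_m = -m^2 − 2m + 1 for all m ≥ 0.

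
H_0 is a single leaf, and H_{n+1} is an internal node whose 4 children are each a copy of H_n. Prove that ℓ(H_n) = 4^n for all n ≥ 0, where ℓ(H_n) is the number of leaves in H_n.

Base case: ℓ(H_0) = 1, and 4^0 = 1.
Assume ℓ(H_j) = 4^j.
Then ℓ(H_{j+1}) = 4·ℓ(H_j) = 4·4^j = 4^{j+1}.
Hence ℓ(H_n) = 4^n for every n ≥ 0, by induction.

ℓ(H_n) = 4^n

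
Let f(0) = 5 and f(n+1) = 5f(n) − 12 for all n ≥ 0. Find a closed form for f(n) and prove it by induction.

Claim: f(n) = 2·5^n + 3.

Base case: f(0) = 5, and 2·5^0 + 3 = 2 + 3 = 5.
Assume f(k) = 2·5^k + 3 for some k ≥ 0.
Then f(k+1) = 5f(k) − 12 = 5·(2·5^k + 3) − 12 = 10·5^k + 15 − 12 = 2·5^{k+1} + 3.
By induction, f(n) = 2·5^n + 3 for all n ≥ 0.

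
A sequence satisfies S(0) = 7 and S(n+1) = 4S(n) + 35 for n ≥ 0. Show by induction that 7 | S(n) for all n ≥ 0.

Base case: S(0) = 7 = 7·1, so 7 | S(0).
Assume 7 | S(j), so S(j) = 7t for some integer t.
Then S(j+1) = 4S(j) + 35 = 4·(7t) + 35 = 7(4t + 5), so 7 | S(j+1).
This completes the inductive step, so 7 | S(n) for all n ≥ 0.

7 | S(n)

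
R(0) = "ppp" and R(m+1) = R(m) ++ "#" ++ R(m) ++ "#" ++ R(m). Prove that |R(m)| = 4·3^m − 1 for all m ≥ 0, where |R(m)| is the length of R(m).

Base case: |R(0)| = 3, and 4·3^0 − 1 = 3.
Assume |R(k)| = 4·3^k − 1.
Then |R(k+1)| = 3|R(k)| + 2 = 3(4·3^k − 1) + 2 = 4·3^{k+1} − 3 + 2 = 4·3^{k+1} − 1.
By induction, |R(m)| = 4·3^m − 1 for all m ≥ 0.

|R(m)| = 4·3^m − 1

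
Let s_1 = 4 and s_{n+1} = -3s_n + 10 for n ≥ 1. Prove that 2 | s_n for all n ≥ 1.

Base case: s_1 = 4 = 2·2, so 2 | s_1.
Assume 2 | s_k, so s_k = 2t for some integer t.
Then s_{k+1} = -3s_k + 10 = -3·(2t) + 10 = 2(-3t + 5), so 2 | s_{k+1}.
So the property holds for k+1, and by induction 2 | s_n for all n ≥ 1.

2 | s_n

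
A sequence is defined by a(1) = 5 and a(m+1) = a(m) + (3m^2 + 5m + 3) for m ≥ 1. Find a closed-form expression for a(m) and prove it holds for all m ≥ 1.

Claim: a(m) = m^3 + m^2 + m + 2.

Base case: a(1) = 5, and 1^3 + 1^2 + 1 + 2 = 5.
Assume a(j) = j^3 + j^2 + j + 2.
Then a(j+1) = a(j) + (3j^2 + 5j + 3) = (j^3 + j^2 + j + 2) + (3j^2 + 5j + 3) = j^3 + 4j^2 + 6j + 5,
and (j+1)^3 + (j+1)^2 + (j+1) + 2 = j^3 + 4j^2 + 6j + 5.
Hence a(m) = m^3 + m^2 + m + 2 for every m ≥ 1, by induction.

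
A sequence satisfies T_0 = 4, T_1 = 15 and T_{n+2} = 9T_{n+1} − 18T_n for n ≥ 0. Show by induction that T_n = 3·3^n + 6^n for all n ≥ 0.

Base cases: T_0 = 4 and 3·3^0 + 6^0 = 4; T_1 = 15 and 3·3^1 + 6^1 = 15.
Assume T_j = 3·3^j + 6^j for all 0 ≤ j ≤ r, where r ≥ 1.
Then T_{r+1} = 9T_r − 18T_{r−1} = 9·(3·3^r + 6^r) − 18·(3·3^{r−1} + 6^{r−1}) = 3·(9·3 − 18)3^{r−1} + (9·6 − 18)6^{r−1} = 27·3^{r−1} + 36·6^{r−1} = 3·3^{r+1} + 6^{r+1}.
Hence T_n = 3·3^n + 6^n for every n ≥ 0, by strong induction.

T_n = 3·3^n + 6^n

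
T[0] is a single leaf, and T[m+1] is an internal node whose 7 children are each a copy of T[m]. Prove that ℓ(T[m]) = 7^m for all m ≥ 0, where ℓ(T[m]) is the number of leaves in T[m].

Base case: ℓ(T[0]) = 1, and 7^0 = 1.
Assume ℓ(T[k]) = 7^k.
Then ℓ(T[k+1]) = 7·ℓ(T[k]) = 7·7^k = 7^{k+1}.
This completes the inductive step, so ℓ(T[m]) = 7^m for all m ≥ 0.

ℓ(T[m]) = 7^m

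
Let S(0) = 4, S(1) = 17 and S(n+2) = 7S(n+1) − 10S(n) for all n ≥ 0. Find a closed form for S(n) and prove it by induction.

Claim: S(n) = 3·5^n + 2^n.

Base cases: S(0) = 4 and 3·5^0 + 2^0 = 4; S(1) = 17 and 3·5^1 + 2^1 = 17.
Assume S(j) = 3·5^j + 2^j for all 0 ≤ j ≤ k, where k ≥ 1.
Then S(k+1) = 7S(k) − 10S(k−1) = 7·(3·5^k + 2^k) − 10·(3·5^{k−1} + 2^{k−1}) = 3·(7·5 − 10)5^{k−1} + (7·2 − 10)2^{k−1} = 75·5^{k−1} + 4·2^{k−1} = 3·5^{k+1} + 2^{k+1}.
Hence S(n) = 3·5^n + 2^n for every n ≥ 0, by strong induction.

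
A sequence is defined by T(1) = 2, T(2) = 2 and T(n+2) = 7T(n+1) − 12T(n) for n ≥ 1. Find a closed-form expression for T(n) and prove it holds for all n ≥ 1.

Claim: T(n) = 2·3^n − 4^n.

Base cases: T(1) = 2 and 2·3^1 − 4^1 = 2; T(2) = 2 and 2·3^2 − 4^2 = 2.
Assume T(j) = 2·3^j − 4^j for all 1 ≤ j ≤ k, where k ≥ 2.
Then T(k+1) = 7T(k) − 12T(k−1) = 7·(2·3^k − 4^k) − 12·(2·3^{k−1} − 4^{k−1}) = 2·(7·3 − 12)3^{k−1} − (7·4 − 12)4^{k−1} = 18·3^{k−1} − 16·4^{k−1} = 2·3^{k+1} − 4^{k+1}.
Hence T(n) = 2·3^n − 4^n for every n ≥ 1, by strong induction.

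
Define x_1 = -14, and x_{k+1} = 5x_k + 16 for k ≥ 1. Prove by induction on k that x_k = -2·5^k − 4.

Base case: x_1 = -14, and -2·5^1 − 4 = -10 − 4 = -14.
Assume x_j = -2·5^j − 4 for some j ≥ 1.
Then x_{j+1} = 5x_j + 16 = 5·(-2·5^j − 4) + 16 = -10·5^j − 20 + 16 = -2·5^{j+1} − 4.
So the formula holds for j+1, and by induction x_k = -2·5^k − 4 for all k ≥ 1.

x_k = -2·5^k − 4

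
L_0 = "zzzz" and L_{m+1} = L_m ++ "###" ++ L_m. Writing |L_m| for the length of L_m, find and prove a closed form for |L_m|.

Claim: |L_m| = 7·2^m − 3.

Base case: |L_0| = 4, and 7·2^0 − 3 = 4.
Assume |L_k| = 7·2^k − 3.
Then |L_{k+1}| = |L_k| + 3 + |L_k| = 2|L_k| + 3 = 2(7·2^k − 3) + 3 = 7·2^{k+1} − 6 + 3 = 7·2^{k+1} − 3.
By induction, |L_m| = 7·2^m − 3 for all m ≥ 0.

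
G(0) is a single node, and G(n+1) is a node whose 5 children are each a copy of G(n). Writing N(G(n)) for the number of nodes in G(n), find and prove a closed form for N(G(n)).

Claim: N(G(n)) = (5^{n+1} − 1)/4.

Base case: N(G(0)) = 1, and (5^{0+1} − 1)/4 = 1.
Assume N(G(m)) = (5^{m+1} − 1)/4.
Then N(G(m+1)) = 1 + 5N(G(m)) = 1 + 5·(5^{m+1} − 1)/4 = 1 + (5^{m+2} − 5)/4 = (4 + 5^{m+2} − 5)/4 = (5^{m+2} − 1)/4.
By induction, N(G(n)) = (5^{n+1} − 1)/4 for all n ≥ 0.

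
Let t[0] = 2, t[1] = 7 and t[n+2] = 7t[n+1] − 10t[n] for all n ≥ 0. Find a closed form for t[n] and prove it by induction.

Claim: t[n] = 2^n + 5^n.

Base cases: t[0] = 2 and 2^0 + 5^0 = 2; t[1] = 7 and 2^1 + 5^1 = 7.
Assume t[i] = 2^i + 5^i for all 0 ≤ i ≤ j, where j ≥ 1.
Then t[j+1] = 7t[j] − 10t[j−1] = 7·(2^j + 5^j) − 10·(2^{j−1} + 5^{j−1}) = (7·2 − 10)2^{j−1} + (7·5 − 10)5^{j−1} = 4·2^{j−1} + 25·5^{j−1} = 2^{j+1} + 5^{j+1}.
So the formula holds for j+1, and by strong induction t[n] = 2^n + 5^n for all n ≥ 0.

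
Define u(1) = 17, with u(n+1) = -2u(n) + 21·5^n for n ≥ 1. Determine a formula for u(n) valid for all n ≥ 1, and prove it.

Claim: u(n) = -(-2)^n + 3·5^n.

Base case: u(1) = 17, and -(-2)^1 + 3·5^1 = 2 + 15 = 17.
Assume u(k) = -(-2)^k + 3·5^k for some k ≥ 1.
Then u(k+1) = -2u(k) + 21·5^k = -2·(-(-2)^k + 3·5^k) + 21·5^k = -(-2)^{k+1} − 6·5^k + 21·5^k = -(-2)^{k+1} + 15·5^k = -(-2)^{k+1} + 3·5^{k+1}.
By induction, u(n) = -(-2)^n + 3·5^n for all n ≥ 1.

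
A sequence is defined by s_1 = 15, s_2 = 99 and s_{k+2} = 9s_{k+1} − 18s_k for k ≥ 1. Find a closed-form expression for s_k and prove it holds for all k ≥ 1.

Claim: s_k = 3·6^k − 3^k.

Base cases: s_1 = 15 and 3·6^1 − 3^1 = 15; s_2 = 99 and 3·6^2 − 3^2 = 99.
Assume s_j = 3·6^j − 3^j for all 1 ≤ j ≤ r, where r ≥ 2.
Then s_{r+1} = 9s_r − 18s_{r−1} = 9·(3·6^r − 3^r) − 18·(3·6^{r−1} − 3^{r−1}) = 3·(9·6 − 18)6^{r−1} − (9·3 − 18)3^{r−1} = 108·6^{r−1} − 9·3^{r−1} = 3·6^{r+1} − 3^{r+1}.
By strong induction, s_k = 3·6^k − 3^k for all k ≥ 1.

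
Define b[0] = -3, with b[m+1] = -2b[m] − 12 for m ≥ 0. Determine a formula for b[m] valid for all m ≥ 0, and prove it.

Claim: b[m] = (-2)^m − 4.

Base case: b[0] = -3, and (-2)^0 − 4 = 1 − 4 = -3.
Assume b[j] = (-2)^j − 4 for some j ≥ 0.
Then b[j+1] = -2b[j] − 12 = -2·((-2)^j − 4) − 12 = -2·(-2)^j + 8 − 12 = (-2)^{j+1} − 4.
Hence b[m] = (-2)^m − 4 for every m ≥ 0, by induction.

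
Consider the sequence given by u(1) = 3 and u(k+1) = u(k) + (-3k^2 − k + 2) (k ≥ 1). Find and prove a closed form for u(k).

Claim: u(k) = -k^3 + k^2 + 2k + 1.

Base case: u(1) = 3, and -1^3 + 1^2 + 2·1 + 1 = 3.
Assume u(j) = -j^3 + j^2 + 2j + 1.
Then u(j+1) = u(j) + (-3j^2 − j + 2) = (-j^3 + j^2 + 2j + 1) + (-3j^2 − j + 2) = -j^3 − 2j^2 + j + 3,
and -(j+1)^3 + (j+1)^2 + 2·(j+1) + 1 = -j^3 − 2j^2 + j + 3.
This completes the inductive step, so u(k) = -k^3 + k^2 + 2k + 1 for all k ≥ 1.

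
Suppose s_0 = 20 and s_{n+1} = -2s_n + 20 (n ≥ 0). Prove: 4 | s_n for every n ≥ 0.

Base case: s_0 = 20 = 4·5, so 4 | s_0.
Assume 4 | s_j, so s_j = 4t for some integer t.
Then s_{j+1} = -2s_j + 20 = -2·(4t) + 20 = 4(-2t + 5), so 4 | s_{j+1}.
By induction, 4 | s_n for all n ≥ 0.

4 | s_n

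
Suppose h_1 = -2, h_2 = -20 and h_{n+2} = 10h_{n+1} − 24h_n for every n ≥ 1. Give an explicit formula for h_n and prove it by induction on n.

Claim: h_n = 4^n − 6^n.

Base cases: h_1 = -2 and 4^1 − 6^1 = -2; h_2 = -20 and 4^2 − 6^2 = -20.
Assume h_j = 4^j − 6^j for all 1 ≤ j ≤ k, where k ≥ 2.
Then h_{k+1} = 10h_k − 24h_{k−1} = 10·(4^k − 6^k) − 24·(4^{k−1} − 6^{k−1}) = (10·4 − 24)4^{k−1} − (10·6 − 24)6^{k−1} = 16·4^{k−1} − 36·6^{k−1} = 4^{k+1} − 6^{k+1}.
By strong induction, h_n = 4^n − 6^n for all n ≥ 1.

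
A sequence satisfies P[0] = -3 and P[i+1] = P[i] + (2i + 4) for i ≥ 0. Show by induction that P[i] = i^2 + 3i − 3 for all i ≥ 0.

Base case: P[0] = -3, and 0^2 + 3·0 − 3 = -3.
Assume P[k] = k^2 + 3k − 3.
Then P[k+1] = P[k] + (2k + 4) = (k^2 + 3k − 3) + (2k + 4) = k^2 + 5k + 1,
and (k+1)^2 + 3·(k+1) − 3 = k^2 + 5k + 1.
Hence P[i] = i^2 + 3i − 3 for every i ≥ 0, by induction.

P[i] = i^2 + 3i − 3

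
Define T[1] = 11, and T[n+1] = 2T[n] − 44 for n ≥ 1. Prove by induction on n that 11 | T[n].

Base case: T[1] = 11 = 11·1, so 11 | T[1].
Assume 11 | T[r], so T[r] = 11t for some integer t.
Then T[r+1] = 2T[r] − 44 = 2·(11t) − 44 = 11(2t − 4), so 11 | T[r+1].
Hence 11 | T[n] for every n ≥ 1, by induction.

11 | T[n]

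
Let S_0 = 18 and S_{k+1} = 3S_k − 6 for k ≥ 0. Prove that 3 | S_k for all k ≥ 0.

Base case: S_0 = 18 = 3·6, so 3 | S_0.
Assume 3 | S_m, so S_m = 3t for some integer t.
Then S_{m+1} = 3S_m − 6 = 3·(3t) − 6 = 3(3t − 2), so 3 | S_{m+1}.
Hence 3 | S_k for every k ≥ 0, by induction.

3 | S_k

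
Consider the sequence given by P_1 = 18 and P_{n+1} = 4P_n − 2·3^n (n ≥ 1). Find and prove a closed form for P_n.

Claim: P_n = 3·4^n + 2·3^n.

Base case: P_1 = 18, and 3·4^1 + 2·3^1 = 12 + 6 = 18.
Assume P_k = 3·4^k + 2·3^k for some k ≥ 1.
Then P_{k+1} = 4P_k − 2·3^k = 4·(3·4^k + 2·3^k) − 2·3^k = 3·4^{k+1} + 8·3^k − 2·3^k = 3·4^{k+1} + 6·3^k = 3·4^{k+1} + 2·3^{k+1}.
This completes the inductive step, so P_n = 3·4^n + 2·3^n for all n ≥ 1.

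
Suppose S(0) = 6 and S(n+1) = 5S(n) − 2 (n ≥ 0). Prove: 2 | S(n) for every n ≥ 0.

Base case: S(0) = 6 = 2·3, so 2 | S(0).
Assume 2 | S(m), so S(m) = 2t for some integer t.
Then S(m+1) = 5S(m) − 2 = 5·(2t) − 2 = 2(5t − 1), so 2 | S(m+1).
This completes the inductive step, so 2 | S(n) for all n ≥ 0.

2 | S(n)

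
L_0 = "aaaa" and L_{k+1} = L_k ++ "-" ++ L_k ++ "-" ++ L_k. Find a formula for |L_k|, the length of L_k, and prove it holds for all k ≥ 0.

Claim: |L_k| = 5·3^k − 1.

Base case: |L_0| = 4, and 5·3^0 − 1 = 4.
Assume |L_j| = 5·3^j − 1.
Then |L_{j+1}| = 3|L_j| + 2 = 3(5·3^j − 1) + 2 = 5·3^{j+1} − 3 + 2 = 5·3^{j+1} − 1.
So the formula holds for j+1, and by induction |L_k| = 5·3^k − 1 for all k ≥ 0.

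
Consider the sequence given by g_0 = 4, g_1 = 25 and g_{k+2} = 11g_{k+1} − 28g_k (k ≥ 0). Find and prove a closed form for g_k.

Claim: g_k = 3·7^k + 4^k.

Base cases: g_0 = 4 and 3·7^0 + 4^0 = 4; g_1 = 25 and 3·7^1 + 4^1 = 25.
Assume g_i = 3·7^i + 4^i for all 0 ≤ i ≤ j, where j ≥ 1.
Then g_{j+1} = 11g_j − 28g_{j−1} = 11·(3·7^j + 4^j) − 28·(3·7^{j−1} + 4^{j−1}) = 3·(11·7 − 28)7^{j−1} + (11·4 − 28)4^{j−1} = 147·7^{j−1} + 16·4^{j−1} = 3·7^{j+1} + 4^{j+1}.
So the formula holds for j+1, and by strong induction g_k = 3·7^k + 4^k for all k ≥ 0.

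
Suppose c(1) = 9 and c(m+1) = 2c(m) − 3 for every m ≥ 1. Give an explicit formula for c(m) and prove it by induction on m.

Claim: c(m) = 3·2^m + 3.

Base case: c(1) = 9, and 3·2^1 + 3 = 6 + 3 = 9.
Assume c(k) = 3·2^k + 3 for some k ≥ 1.
Then c(k+1) = 2c(k) − 3 = 2·(3·2^k + 3) − 3 = 6·2^k + 6 − 3 = 3·2^{k+1} + 3.
So the formula holds for k+1, and by induction c(m) = 3·2^m + 3 for all m ≥ 1.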